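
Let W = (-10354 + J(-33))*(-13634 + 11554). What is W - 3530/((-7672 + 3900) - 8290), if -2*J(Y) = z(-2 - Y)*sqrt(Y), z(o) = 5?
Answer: 129885547685/6031 + 5200*I*sqrt(33) ≈ 2.1536e+7 + 29872.0*I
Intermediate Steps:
J(Y) = -5*sqrt(Y)/2
W = 21536320 + 5200*I*sqrt(33) (W = (-10354 - 5*I*sqrt(33)/2)*(-13634 + 11554) = (-10354 - 5*I*sqrt(33)/2)*(-2080) = 21536320 + 5200*I*sqrt(33) ≈ 2.1536e+7 + 29872.0*I)
W - 3530/((-7672 + 3900) - 8290) = (21536320 + 5200*I*sqrt(33)) - 3530/((-7672 + 3900) - 8290) = (21536320 + 5200*I*sqrt(33)) - 3530/(-3772 - 8290) = (21536320 + 5200*I*sqrt(33)) - 3530/(-12062) = (21536320 + 5200*I*sqrt(33)) - 3530*(-1)/12062 = (21536320 + 5200*I*sqrt(33)) - 1*(-1765/6031) = (21536320 + 5200*I*sqrt(33)) + 1765/6031 = 129885547685/6031 + 5200*I*sqrt(33)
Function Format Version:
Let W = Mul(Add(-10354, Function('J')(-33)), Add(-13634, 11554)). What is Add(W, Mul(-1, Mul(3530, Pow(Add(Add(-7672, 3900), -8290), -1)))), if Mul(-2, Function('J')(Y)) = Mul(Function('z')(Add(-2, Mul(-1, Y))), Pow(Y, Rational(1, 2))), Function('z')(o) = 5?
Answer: Add(Rational(129885547685, 6031), Mul(5200, I, Pow(33, Rational(1, 2)))) ≈ Add(2.1536e+7, Mul(29872., I))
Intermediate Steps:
Function('J')(Y) = Mul(Rational(-5, 2), Pow(Y, Rational(1, 2))) (Function('J')(Y) = Mul(Rational(-1, 2), Mul(5, Pow(Y, Rational(1, 2)))) = Mul(Rational(-5, 2), Pow(Y, Rational(1, 2))))
W = Add(21536320, Mul(5200, I, Pow(33, Rational(1, 2)))) (W = Mul(Add(-10354, Mul(Rational(-5, 2), Pow(-33, Rational(1, 2)))), Add(-13634, 11554)) = Mul(Add(-10354, Mul(Rational(-5, 2), Mul(I, Pow(33, Rational(1, 2))))), -2080) = Mul(Add(-10354, Mul(Rational(-5, 2), I, Pow(33, Rational(1, 2)))), -2080) = Add(21536320, Mul(5200, I, Pow(33, Rational(1, 2)))) ≈ Add(2.1536e+7, Mul(29872., I)))
Add(W, Mul(-1, Mul(3530, Pow(Add(Add(-7672, 3900), -8290), -1)))) = Add(Add(21536320, Mul(5200, I, Pow(33, Rational(1, 2)))), Mul(-1, Mul(3530, Pow(Add(Add(-7672, 3900), -8290), -1)))) = Add(Add(21536320, Mul(5200, I, Pow(33, Rational(1, 2)))), Mul(-1, Mul(3530, Pow(Add(-3772, -8290), -1)))) = Add(Add(21536320, Mul(5200, I, Pow(33, Rational(1, 2)))), Mul(-1, Mul(3530, Pow(-12062, -1)))) = Add(Add(21536320, Mul(5200, I, Pow(33, Rational(1, 2)))), Mul(-1, Mul(3530, Rational(-1, 12062)))) = Add(Add(21536320, Mul(5200, I, Pow(33, Rational(1, 2)))), Mul(-1, Rational(-1765, 6031))) = Add(Add(21536320, Mul(5200, I, Pow(33, Rational(1, 2)))), Rational(1765, 6031)) = Add(Rational(129885547685, 6031), Mul(5200, I, Pow(33, Rational(1, 2))))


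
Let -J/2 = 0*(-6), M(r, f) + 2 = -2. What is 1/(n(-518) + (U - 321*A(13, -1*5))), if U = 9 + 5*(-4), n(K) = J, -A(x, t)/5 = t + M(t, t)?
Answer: -1/14456 ≈ -6.9175e-5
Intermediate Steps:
M(r, f) = -4 (M(r, f) = -2 - 2 = -4)
J = 0 (J = -0*(-6) = -2*0 = 0)
A(x, t) = 20 - 5*t (A(x, t) = -5*(t - 4) = -5*(-4 + t) = 20 - 5*t)
n(K) = 0
U = -11 (U = 9 - 20 = -11)
1/(n(-518) + (U - 321*A(13, -1*5))) = 1/(0 + (-11 - 321*(20 - (-5)*5))) = 1/(0 + (-11 - 321*(20 - 5*(-5)))) = 1/(0 + (-11 - 321*(20 + 25))) = 1/(0 + (-11 - 321*45)) = 1/(0 + (-11 - 14445)) = 1/(0 - 14456) = 1/(-14456) = -1/14456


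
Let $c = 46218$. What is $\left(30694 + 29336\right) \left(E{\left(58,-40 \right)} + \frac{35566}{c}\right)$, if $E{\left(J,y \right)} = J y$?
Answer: $- \frac{1072437890970}{7703} \approx -1.3922 \cdot 10^{8}$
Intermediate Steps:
$\left(30694 + 29336\right) \left(E{\left(58,-40 \right)} + \frac{35566}{c}\right) = \left(30694 + 29336\right) \left(58 \left(-40\right) + \frac{35566}{46218}\right) = 60030 \left(-2320 + 35566 \cdot \frac{1}{46218}\right) = 60030 \left(-2320 + \frac{17783}{23109}\right) = 60030 \left(- \frac{53595097}{23109}\right) = - \frac{1072437890970}{7703}$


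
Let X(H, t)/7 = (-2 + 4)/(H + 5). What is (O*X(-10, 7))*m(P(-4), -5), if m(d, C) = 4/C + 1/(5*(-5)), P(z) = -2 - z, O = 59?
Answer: 17346/125 ≈ 138.77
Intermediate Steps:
X(H, t) = 14/(5 + H) (X(H, t) = 7*((-2 + 4)/(H + 5)) = 7*(2/(5 + H)) = 14/(5 + H))
m(d, C) = -1/25 + 4/C (m(d, C) = 4/C + (1/5)*(-1/5) = 4/C - 1/25 = -1/25 + 4/C)
(O*X(-10, 7))*m(P(-4), -5) = (59*(14/(5 - 10)))*((1/25)*(100 - 1*(-5))/(-5)) = (59*(14/(-5)))*((1/25)*(-1/5)*(100 + 5)) = (59*(14*(-1/5)))*((1/25)*(-1/5)*105) = (59*(-14/5))*(-21/25) = -826/5*(-21/25) = 17346/125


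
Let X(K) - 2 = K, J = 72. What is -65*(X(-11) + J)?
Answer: -4095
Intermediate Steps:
X(K) = 2 + K
-65*(X(-11) + J) = -65*((2 - 11) + 72) = -65*(-9 + 72) = -65*63 = -4095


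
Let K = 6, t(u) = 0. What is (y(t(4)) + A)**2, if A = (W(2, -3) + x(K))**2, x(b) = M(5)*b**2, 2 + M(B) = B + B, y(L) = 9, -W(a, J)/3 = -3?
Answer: 7782415524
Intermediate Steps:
W(a, J) = 9 (W(a, J) = -3*(-3) = 9)
M(B) = -2 + 2*B (M(B) = -2 + (B + B) = -2 + 2*B)
x(b) = 8*b**2 (x(b) = (-2 + 2*5)*b**2 = (-2 + 10)*b**2 = 8*b**2)
A = 88209 (A = (9 + 8*6**2)**2 = (9 + 8*36)**2 = (9 + 288)**2 = 297**2 = 88209)
(y(t(4)) + A)**2 = (9 + 88209)**2 = 88218**2 = 7782415524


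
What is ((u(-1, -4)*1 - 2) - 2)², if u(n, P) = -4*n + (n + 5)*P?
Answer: 256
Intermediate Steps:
u(n, P) = -4*n + P*(5 + n) (u(n, P) = -4*n + (5 + n)*P = -4*n + P*(5 + n))
((u(-1, -4)*1 - 2) - 2)² = (((-4*(-1) + 5*(-4) - 4*(-1))*1 - 2) - 2)² = (((4 - 20 + 4)*1 - 2) - 2)² = ((-12*1 - 2) - 2)² = ((-12 - 2) - 2)² = (-14 - 2)² = (-16)² = 256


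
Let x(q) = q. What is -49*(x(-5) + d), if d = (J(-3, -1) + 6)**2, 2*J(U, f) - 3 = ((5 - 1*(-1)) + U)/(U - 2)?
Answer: -57379/25 ≈ -2295.2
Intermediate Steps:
J(U, f) = 3/2 + (6 + U)/(2*(-2 + U)) (J(U, f) = 3/2 + (((5 - 1*(-1)) + U)/(U - 2))/2 = 3/2 + (((5 + 1) + U)/(-2 + U))/2 = 3/2 + ((6 + U)/(-2 + U))/2 = 3/2 + (6 + U)/(2*(-2 + U)))
d = 1296/25 (d = (2*(-3)/(-2 - 3) + 6)**2 = (2*(-3)/(-5) + 6)**2 = (2*(-3)*(-1/5) + 6)**2 = (6/5 + 6)**2 = (36/5)**2 = 1296/25 ≈ 51.840)
-49*(x(-5) + d) = -49*(-5 + 1296/25) = -49*1171/25 = -57379/25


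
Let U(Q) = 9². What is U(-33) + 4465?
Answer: 4546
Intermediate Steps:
U(Q) = 81
U(-33) + 4465 = 81 + 4465 = 4546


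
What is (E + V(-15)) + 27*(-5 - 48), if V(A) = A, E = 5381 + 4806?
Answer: 8741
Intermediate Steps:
E = 10187
(E + V(-15)) + 27*(-5 - 48) = (10187 - 15) + 27*(-5 - 48) = 10172 + 27*(-53) = 10172 - 1431 = 8741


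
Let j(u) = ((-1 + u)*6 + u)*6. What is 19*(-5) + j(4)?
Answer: 37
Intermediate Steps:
j(u) = -36 + 42*u (j(u) = ((-6 + 6*u) + u)*6 = (-6 + 7*u)*6 = -36 + 42*u)
19*(-5) + j(4) = 19*(-5) + (-36 + 42*4) = -95 + (-36 + 168) = -95 + 132 = 37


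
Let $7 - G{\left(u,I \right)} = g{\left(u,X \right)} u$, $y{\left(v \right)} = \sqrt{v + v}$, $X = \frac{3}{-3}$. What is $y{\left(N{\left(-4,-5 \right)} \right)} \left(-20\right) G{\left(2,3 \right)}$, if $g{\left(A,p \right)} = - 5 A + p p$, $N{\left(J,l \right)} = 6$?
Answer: $- 1000 \sqrt{3} \approx -1732.1$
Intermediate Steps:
$X = -1$ ($X = 3 \left(- \frac{1}{3}\right) = -1$)
$y{\left(v \right)} = \sqrt{2} \sqrt{v}$ ($y{\left(v \right)} = \sqrt{2 v} = \sqrt{2} \sqrt{v}$)
$g{\left(A,p \right)} = p^{2} - 5 A$ ($g{\left(A,p \right)} = - 5 A + p^{2} = p^{2} - 5 A$)
$G{\left(u,I \right)} = 7 - u \left(1 - 5 u\right)$ ($G{\left(u,I \right)} = 7 - \left(\left(-1\right)^{2} - 5 u\right) u = 7 - \left(1 - 5 u\right) u = 7 - u \left(1 - 5 u\right)$)
$y{\left(N{\left(-4,-5 \right)} \right)} \left(-20\right) G{\left(2,3 \right)} = \sqrt{2} \sqrt{6} \left(-20\right) \left(7 + 2 \left(-1 + 5 \cdot 2\right)\right) = 2 \sqrt{3} \left(-20\right) \left(7 + 2 \left(-1 + 10\right)\right) = - 40 \sqrt{3} \left(7 + 2 \cdot 9\right) = - 40 \sqrt{3} \left(7 + 18\right) = - 40 \sqrt{3} \cdot 25 = - 1000 \sqrt{3}$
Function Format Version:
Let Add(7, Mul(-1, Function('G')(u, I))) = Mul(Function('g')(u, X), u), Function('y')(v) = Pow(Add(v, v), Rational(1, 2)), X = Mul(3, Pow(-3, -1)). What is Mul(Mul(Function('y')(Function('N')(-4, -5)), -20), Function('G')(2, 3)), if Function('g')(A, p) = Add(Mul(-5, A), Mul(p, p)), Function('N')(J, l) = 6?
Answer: Mul(-1000, Pow(3, Rational(1, 2))) ≈ -1732.1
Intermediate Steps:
X = -1 (X = Mul(3, Rational(-1, 3)) = -1)
Function('y')(v) = Mul(Pow(2, Rational(1, 2)), Pow(v, Rational(1, 2))) (Function('y')(v) = Pow(Mul(2, v), Rational(1, 2)) = Mul(Pow(2, Rational(1, 2)), Pow(v, Rational(1, 2))))
Function('g')(A, p) = Add(Pow(p, 2), Mul(-5, A)) (Function('g')(A, p) = Add(Mul(-5, A), Pow(p, 2)) = Add(Pow(p, 2), Mul(-5, A)))
Function('G')(u, I) = Add(7, Mul(-1, u, Add(1, Mul(-5, u)))) (Function('G')(u, I) = Add(7, Mul(-1, Mul(Add(Pow(-1, 2), Mul(-5, u)), u))) = Add(7, Mul(-1, Mul(Add(1, Mul(-5, u)), u))) = Add(7, Mul(-1, Mul(u, Add(1, Mul(-5, u))))) = Add(7, Mul(-1, u, Add(1, Mul(-5, u)))))
Mul(Mul(Function('y')(Function('N')(-4, -5)), -20), Function('G')(2, 3)) = Mul(Mul(Mul(Pow(2, Rational(1, 2)), Pow(6, Rational(1, 2))), -20), Add(7, Mul(2, Add(-1, Mul(5, 2))))) = Mul(Mul(Mul(2, Pow(3, Rational(1, 2))), -20), Add(7, Mul(2, Add(-1, 10)))) = Mul(Mul(-40, Pow(3, Rational(1, 2))), Add(7, Mul(2, 9))) = Mul(Mul(-40, Pow(3, Rational(1, 2))), Add(7, 18)) = Mul(Mul(-40, Pow(3, Rational(1, 2))), 25) = Mul(-1000, Pow(3, Rational(1, 2)))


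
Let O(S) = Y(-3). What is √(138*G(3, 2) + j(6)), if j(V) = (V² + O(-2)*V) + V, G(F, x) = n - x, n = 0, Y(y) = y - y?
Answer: 3*I*√26 ≈ 15.297*I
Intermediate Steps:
Y(y) = 0
O(S) = 0
G(F, x) = -x (G(F, x) = 0 - x = -x)
j(V) = V + V² (j(V) = (V² + 0*V) + V = (V² + 0) + V = V² + V = V + V²)
√(138*G(3, 2) + j(6)) = √(138*(-1*2) + 6*(1 + 6)) = √(138*(-2) + 6*7) = √(-276 + 42) = √(-234) = 3*I*√26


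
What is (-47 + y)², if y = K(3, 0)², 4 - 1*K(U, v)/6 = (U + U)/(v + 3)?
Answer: 9409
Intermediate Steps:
K(U, v) = 24 - 12*U/(3 + v) (K(U, v) = 24 - 6*(U + U)/(v + 3) = 24 - 6*2*U/(3 + v) = 24 - 12*U/(3 + v))
y = 144 (y = (12*(6 - 1*3 + 2*0)/(3 + 0))² = (12*(6 - 3 + 0)/3)² = (12*(⅓)*3)² = 12² = 144)
(-47 + y)² = (-47 + 144)² = 97² = 9409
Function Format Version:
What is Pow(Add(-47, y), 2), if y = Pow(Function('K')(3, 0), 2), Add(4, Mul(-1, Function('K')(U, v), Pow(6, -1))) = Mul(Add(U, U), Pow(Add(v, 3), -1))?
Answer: 9409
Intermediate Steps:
Function('K')(U, v) = Add(24, Mul(-12, U, Pow(Add(3, v), -1))) (Function('K')(U, v) = Add(24, Mul(-6, Mul(Add(U, U), Pow(Add(v, 3), -1)))) = Add(24, Mul(-6, Mul(Mul(2, U), Pow(Add(3, v), -1)))) = Add(24, Mul(-6, Mul(2, U, Pow(Add(3, v), -1)))) = Add(24, Mul(-12, U, Pow(Add(3, v), -1))))
y = 144 (y = Pow(Mul(12, Pow(Add(3, 0), -1), Add(6, Mul(-1, 3), Mul(2, 0))), 2) = Pow(Mul(12, Pow(3, -1), Add(6, -3, 0)), 2) = Pow(Mul(12, Rational(1, 3), 3), 2) = Pow(12, 2) = 144)
Pow(Add(-47, y), 2) = Pow(Add(-47, 144), 2) = Pow(97, 2) = 9409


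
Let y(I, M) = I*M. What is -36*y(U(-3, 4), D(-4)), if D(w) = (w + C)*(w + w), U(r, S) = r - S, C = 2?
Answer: 4032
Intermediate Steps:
D(w) = 2*w*(2 + w) (D(w) = (w + 2)*(w + w) = (2 + w)*(2*w) = 2*w*(2 + w))
-36*y(U(-3, 4), D(-4)) = -36*(-3 - 1*4)*2*(-4)*(2 - 4) = -36*(-3 - 4)*2*(-4)*(-2) = -(-252)*16 = -36*(-112) = 4032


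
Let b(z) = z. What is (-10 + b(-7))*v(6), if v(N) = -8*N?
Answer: 816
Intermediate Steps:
(-10 + b(-7))*v(6) = (-10 - 7)*(-8*6) = -17*(-48) = 816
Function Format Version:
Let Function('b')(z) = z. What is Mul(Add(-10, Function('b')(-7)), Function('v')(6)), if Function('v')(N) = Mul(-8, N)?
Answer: 816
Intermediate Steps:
Mul(Add(-10, Function('b')(-7)), Function('v')(6)) = Mul(Add(-10, -7), Mul(-8, 6)) = Mul(-17, -48) = 816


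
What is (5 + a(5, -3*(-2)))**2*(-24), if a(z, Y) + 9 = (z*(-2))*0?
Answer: -384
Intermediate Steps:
a(z, Y) = -9 (a(z, Y) = -9 + (z*(-2))*0 = -9 - 2*z*0 = -9 + 0 = -9)
(5 + a(5, -3*(-2)))**2*(-24) = (5 - 9)**2*(-24) = (-4)**2*(-24) = 16*(-24) = -384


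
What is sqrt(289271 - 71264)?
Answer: 3*sqrt(24223) ≈ 466.91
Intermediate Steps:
sqrt(289271 - 71264) = sqrt(218007) = 3*sqrt(24223)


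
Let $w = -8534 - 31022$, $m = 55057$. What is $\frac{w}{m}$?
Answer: $- \frac{39556}{55057} \approx -0.71846$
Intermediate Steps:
$w = -39556$ ($w = -8534 - 31022 = -39556$)
$\frac{w}{m} = - \frac{39556}{55057}$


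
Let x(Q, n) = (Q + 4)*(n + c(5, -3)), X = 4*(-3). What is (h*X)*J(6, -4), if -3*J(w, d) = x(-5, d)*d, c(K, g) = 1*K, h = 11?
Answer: 176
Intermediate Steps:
c(K, g) = K
X = -12
x(Q, n) = (4 + Q)*(5 + n) (x(Q, n) = (Q + 4)*(n + 5) = (4 + Q)*(5 + n))
J(w, d) = -d*(-5 - d)/3 (J(w, d) = -(20 + 4*d + 5*(-5) - 5*d)*d/3 = -(20 + 4*d - 25 - 5*d)*d/3 = -(-5 - d)*d/3 = -d*(-5 - d)/3)
(h*X)*J(6, -4) = (11*(-12))*((⅓)*(-4)*(5 - 4)) = -44*(-4) = -132*(-4/3) = 176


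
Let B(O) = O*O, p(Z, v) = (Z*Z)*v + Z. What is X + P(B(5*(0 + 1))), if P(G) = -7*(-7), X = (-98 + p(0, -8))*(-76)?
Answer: 7497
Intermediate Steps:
p(Z, v) = Z + v*Z**2 (p(Z, v) = Z**2*v + Z = v*Z**2 + Z = Z + v*Z**2)
B(O) = O**2
X = 7448 (X = (-98 + 0*(1 + 0*(-8)))*(-76) = (-98 + 0*(1 + 0))*(-76) = (-98 + 0*1)*(-76) = (-98 + 0)*(-76) = -98*(-76) = 7448)
P(G) = 49
X + P(B(5*(0 + 1))) = 7448 + 49 = 7497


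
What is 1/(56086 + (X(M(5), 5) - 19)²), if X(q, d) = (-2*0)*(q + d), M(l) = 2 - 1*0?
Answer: 1/56447 ≈ 1.7716e-5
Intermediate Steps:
M(l) = 2 (M(l) = 2 + 0 = 2)
X(q, d) = 0 (X(q, d) = 0*(d + q) = 0)
1/(56086 + (X(M(5), 5) - 19)²) = 1/(56086 + (0 - 19)²) = 1/(56086 + (-19)²) = 1/(56086 + 361) = 1/56447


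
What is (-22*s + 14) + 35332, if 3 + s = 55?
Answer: 34202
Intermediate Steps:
s = 52 (s = -3 + 55 = 52)
(-22*s + 14) + 35332 = (-22*52 + 14) + 35332 = (-1144 + 14) + 35332 = -1130 + 35332 = 34202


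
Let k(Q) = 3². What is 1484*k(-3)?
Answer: 13356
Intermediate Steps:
k(Q) = 9
1484*k(-3) = 1484*9 = 13356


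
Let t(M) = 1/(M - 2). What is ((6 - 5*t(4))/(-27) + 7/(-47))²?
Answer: 499849/6441444 ≈ 0.077599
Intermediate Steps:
t(M) = 1/(-2 + M)
((6 - 5*t(4))/(-27) + 7/(-47))² = ((6 - 5/(-2 + 4))/(-27) + 7/(-47))² = ((6 - 5/2)*(-1/27) + 7*(-1/47))² = ((6 - 5*½)*(-1/27) - 7/47)² = ((6 - 5/2)*(-1/27) - 7/47)² = ((7/2)*(-1/27) - 7/47)² = (-7/54 - 7/47)² = (-707/2538)² = 499849/6441444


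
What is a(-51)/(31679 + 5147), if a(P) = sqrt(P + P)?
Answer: I*sqrt(102)/36826 ≈ 0.00027425*I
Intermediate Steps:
a(P) = sqrt(2)*sqrt(P) (a(P) = sqrt(2*P) = sqrt(2)*sqrt(P))
a(-51)/(31679 + 5147) = (sqrt(2)*sqrt(-51))/(31679 + 5147) = (sqrt(2)*(I*sqrt(51)))/36826 = (I*sqrt(102))*(1/36826) = I*sqrt(102)/36826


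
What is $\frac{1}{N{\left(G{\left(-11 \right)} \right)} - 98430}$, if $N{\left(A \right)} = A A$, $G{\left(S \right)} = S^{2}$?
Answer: $- \frac{1}{83789} \approx -1.1935 \cdot 10^{-5}$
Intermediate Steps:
$N{\left(A \right)} = A^{2}$
$\frac{1}{N{\left(G{\left(-11 \right)} \right)} - 98430} = \frac{1}{\left(\left(-11\right)^{2}\right)^{2} - 98430} = \frac{1}{121^{2} - 98430} = \frac{1}{14641 - 98430} = \frac{1}{-83789} = - \frac{1}{83789}$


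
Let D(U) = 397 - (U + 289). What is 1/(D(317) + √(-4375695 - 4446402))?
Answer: -209/8865778 - 3*I*√980233/8865778 ≈ -2.3574e-5 - 0.00033502*I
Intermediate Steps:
D(U) = 108 - U (D(U) = 397 - (289 + U) = 397 + (-289 - U) = 108 - U)
1/(D(317) + √(-4375695 - 4446402)) = 1/((108 - 1*317) + √(-4375695 - 4446402)) = 1/((108 - 317) + √(-8822097)) = 1/(-209 + 3*I*√980233)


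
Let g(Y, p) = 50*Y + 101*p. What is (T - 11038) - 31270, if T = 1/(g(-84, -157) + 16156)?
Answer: -165043509/3901 ≈ -42308.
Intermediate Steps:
T = -1/3901 (T = 1/((50*(-84) + 101*(-157)) + 16156) = 1/((-4200 - 15857) + 16156) = 1/(-20057 + 16156) = 1/(-3901) = -1/3901 ≈ -0.00025634)
(T - 11038) - 31270 = (-1/3901 - 11038) - 31270 = -43059239/3901 - 31270 = -165043509/3901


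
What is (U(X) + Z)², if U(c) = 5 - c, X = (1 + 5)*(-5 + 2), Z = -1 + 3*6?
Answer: 1600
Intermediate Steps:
Z = 17 (Z = -1 + 18 = 17)
X = -18 (X = 6*(-3) = -18)
(U(X) + Z)² = ((5 - 1*(-18)) + 17)² = ((5 + 18) + 17)² = (23 + 17)² = 40² = 1600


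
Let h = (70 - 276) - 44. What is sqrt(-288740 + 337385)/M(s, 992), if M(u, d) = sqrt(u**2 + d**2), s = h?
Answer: 3*sqrt(1414169605)/523282 ≈ 0.21559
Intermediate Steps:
h = -250 (h = -206 - 44 = -250)
s = -250
M(u, d) = sqrt(d**2 + u**2)
sqrt(-288740 + 337385)/M(s, 992) = sqrt(-288740 + 337385)/(sqrt(992**2 + (-250)**2)) = sqrt(48645)/(sqrt(984064 + 62500)) = (3*sqrt(5405))/(sqrt(1046564)) = (3*sqrt(5405))/((2*sqrt(261641))) = (3*sqrt(5405))*(sqrt(261641)/523282) = 3*sqrt(1414169605)/523282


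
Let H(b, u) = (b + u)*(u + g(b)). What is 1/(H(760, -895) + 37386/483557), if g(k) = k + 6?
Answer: 483557/8421182541 ≈ 5.7422e-5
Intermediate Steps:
g(k) = 6 + k
H(b, u) = (b + u)*(6 + b + u) (H(b, u) = (b + u)*(u + (6 + b)) = (b + u)*(6 + b + u))
1/(H(760, -895) + 37386/483557) = 1/(((-895)² + 760*(-895) + 760*(6 + 760) - 895*(6 + 760)) + 37386/483557) = 1/((801025 - 680200 + 760*766 - 895*766) + 37386*(1/483557)) = 1/((801025 - 680200 + 582160 - 685570) + 37386/483557) = 1/(17415 + 37386/483557) = 1/(8421182541/483557) = 483557/8421182541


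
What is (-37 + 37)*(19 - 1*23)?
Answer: 0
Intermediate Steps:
(-37 + 37)*(19 - 1*23) = 0*(19 - 23) = 0*(-4) = 0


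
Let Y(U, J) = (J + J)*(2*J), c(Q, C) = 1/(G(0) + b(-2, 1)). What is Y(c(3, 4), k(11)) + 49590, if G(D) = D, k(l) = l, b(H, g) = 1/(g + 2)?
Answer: 50074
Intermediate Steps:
b(H, g) = 1/(2 + g)
c(Q, C) = 3 (c(Q, C) = 1/(0 + 1/(2 + 1)) = 1/(0 + 1/3) = 1/(0 + ⅓) = 1/(⅓) = 3)
Y(U, J) = 4*J² (Y(U, J) = (2*J)*(2*J) = 4*J²)
Y(c(3, 4), k(11)) + 49590 = 4*11² + 49590 = 4*121 + 49590 = 484 + 49590 = 50074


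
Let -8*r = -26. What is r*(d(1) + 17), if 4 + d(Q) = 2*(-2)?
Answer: 117/4 ≈ 29.250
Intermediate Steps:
r = 13/4 (r = -1/8*(-26) = 13/4 ≈ 3.2500)
d(Q) = -8 (d(Q) = -4 + 2*(-2) = -4 - 4 = -8)
r*(d(1) + 17) = 13*(-8 + 17)/4 = (13/4)*9 = 117/4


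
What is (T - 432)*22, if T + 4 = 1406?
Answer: 21340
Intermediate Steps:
T = 1402 (T = -4 + 1406 = 1402)
(T - 432)*22 = (1402 - 432)*22 = 970*22 = 21340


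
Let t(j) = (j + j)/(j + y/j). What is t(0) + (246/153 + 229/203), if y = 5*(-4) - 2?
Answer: 28325/10353 ≈ 2.7359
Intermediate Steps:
y = -22 (y = -20 - 2 = -22)
t(j) = 2*j/(j - 22/j) (t(j) = (j + j)/(j - 22/j) = (2*j)/(j - 22/j) = 2*j/(j - 22/j))
t(0) + (246/153 + 229/203) = 2*0**2/(-22 + 0**2) + (246/153 + 229/203) = 2*0/(-22 + 0) + (246*(1/153) + 229*(1/203)) = 2*0/(-22) + (82/51 + 229/203) = 2*0*(-1/22) + 28325/10353 = 0 + 28325/10353 = 28325/10353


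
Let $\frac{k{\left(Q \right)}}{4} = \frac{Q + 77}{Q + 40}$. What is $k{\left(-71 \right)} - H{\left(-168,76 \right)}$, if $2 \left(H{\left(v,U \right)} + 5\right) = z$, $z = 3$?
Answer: $\frac{169}{62} \approx 2.7258$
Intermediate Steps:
$H{\left(v,U \right)} = - \frac{7}{2}$ ($H{\left(v,U \right)} = -5 + \frac{1}{2} \cdot 3 = -5 + \frac{3}{2} = - \frac{7}{2}$)
$k{\left(Q \right)} = \frac{4 \left(77 + Q\right)}{40 + Q}$ ($k{\left(Q \right)} = 4 \frac{Q + 77}{Q + 40} = 4 \frac{77 + Q}{40 + Q} = \frac{4 \left(77 + Q\right)}{40 + Q}$)
$k{\left(-71 \right)} - H{\left(-168,76 \right)} = \frac{4 \left(77 - 71\right)}{40 - 71} - - \frac{7}{2} = 4 \frac{1}{-31} \cdot 6 + \frac{7}{2} = 4 \left(- \frac{1}{31}\right) 6 + \frac{7}{2} = - \frac{24}{31} + \frac{7}{2} = \frac{169}{62}$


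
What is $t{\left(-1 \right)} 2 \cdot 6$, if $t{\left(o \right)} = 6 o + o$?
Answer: $-84$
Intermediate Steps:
$t{\left(o \right)} = 7 o$
$t{\left(-1 \right)} 2 \cdot 6 = 7 \left(-1\right) 2 \cdot 6 = \left(-7\right) 2 \cdot 6 = \left(-14\right) 6 = -84$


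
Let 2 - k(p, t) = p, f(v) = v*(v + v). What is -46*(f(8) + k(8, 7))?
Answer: -5612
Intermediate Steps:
f(v) = 2*v² (f(v) = v*(2*v) = 2*v²)
k(p, t) = 2 - p
-46*(f(8) + k(8, 7)) = -46*(2*8² + (2 - 1*8)) = -46*(2*64 + (2 - 8)) = -46*(128 - 6) = -46*122 = -5612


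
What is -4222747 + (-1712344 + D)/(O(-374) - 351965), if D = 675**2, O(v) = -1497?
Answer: -1492579343395/353462 ≈ -4.2227e+6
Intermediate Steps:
D = 455625
-4222747 + (-1712344 + D)/(O(-374) - 351965) = -4222747 + (-1712344 + 455625)/(-1497 - 351965) = -4222747 - 1256719/(-353462) = -4222747 - 1256719*(-1/353462) = -4222747 + 1256719/353462 = -1492579343395/353462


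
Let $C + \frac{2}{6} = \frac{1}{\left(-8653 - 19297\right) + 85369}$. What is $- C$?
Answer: $\frac{57416}{172257} \approx 0.33332$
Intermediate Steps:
$C = - \frac{57416}{172257}$ ($C = - \frac{1}{3} + \frac{1}{\left(-8653 - 19297\right) + 85369} = - \frac{1}{3} + \frac{1}{-27950 + 85369} = - \frac{1}{3} + \frac{1}{57419} = - \frac{57416}{172257} \approx -0.33332$)
$- C = \left(-1\right) \left(- \frac{57416}{172257}\right) = \frac{57416}{172257}$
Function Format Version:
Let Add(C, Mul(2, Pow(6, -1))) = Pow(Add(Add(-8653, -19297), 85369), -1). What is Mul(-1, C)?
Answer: Rational(57416, 172257) ≈ 0.33332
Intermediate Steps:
C = Rational(-57416, 172257) (C = Add(Rational(-1, 3), Pow(Add(Add(-8653, -19297), 85369), -1)) = Add(Rational(-1, 3), Pow(Add(-27950, 85369), -1)) = Add(Rational(-1, 3), Pow(57419, -1)) = Add(Rational(-1, 3), Rational(1, 57419)) = Rational(-57416, 172257) ≈ -0.33332)
Mul(-1, C) = Mul(-1, Rational(-57416, 172257)) = Rational(57416, 172257)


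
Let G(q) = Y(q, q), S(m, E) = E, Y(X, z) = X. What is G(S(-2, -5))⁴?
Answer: 625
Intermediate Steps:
G(q) = q
G(S(-2, -5))⁴ = (-5)⁴ = 625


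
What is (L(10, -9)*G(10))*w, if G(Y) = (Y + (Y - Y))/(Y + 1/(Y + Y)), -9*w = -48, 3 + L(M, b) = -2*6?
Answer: -16000/201 ≈ -79.602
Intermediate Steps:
L(M, b) = -15 (L(M, b) = -3 - 2*6 = -3 - 12 = -15)
w = 16/3 (w = -1/9*(-48) = 16/3 ≈ 5.3333)
G(Y) = Y/(Y + 1/(2*Y)) (G(Y) = (Y + 0)/(Y + 1/(2*Y)) = Y/(Y + 1/(2*Y)))
(L(10, -9)*G(10))*w = -30*10**2/(1 + 2*10**2)*(16/3) = -30*100/(1 + 2*100)*(16/3) = -30*100/(1 + 200)*(16/3) = -30*100/201*(16/3) = -15*200/201*(16/3) = -1000/67*16/3 = -16000/201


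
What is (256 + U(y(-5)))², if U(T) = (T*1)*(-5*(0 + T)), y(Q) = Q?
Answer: 17161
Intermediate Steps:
U(T) = -5*T² (U(T) = T*(-5*T) = -5*T²)
(256 + U(y(-5)))² = (256 - 5*(-5)²)² = (256 - 5*25)² = (256 - 125)² = 131² = 17161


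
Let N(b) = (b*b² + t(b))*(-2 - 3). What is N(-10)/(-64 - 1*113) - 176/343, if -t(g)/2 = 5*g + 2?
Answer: -1581512/60711 ≈ -26.050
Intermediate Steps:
t(g) = -4 - 10*g (t(g) = -2*(5*g + 2) = -2*(2 + 5*g) = -4 - 10*g)
N(b) = 20 - 5*b³ + 50*b (N(b) = (b*b² + (-4 - 10*b))*(-2 - 3) = (b³ + (-4 - 10*b))*(-5) = (-4 + b³ - 10*b)*(-5) = 20 - 5*b³ + 50*b)
N(-10)/(-64 - 1*113) - 176/343 = (20 - 5*(-10)³ + 50*(-10))/(-64 - 1*113) - 176/343 = (20 - 5*(-1000) - 500)/(-64 - 113) - 176*1/343 = (20 + 5000 - 500)/(-177) - 176/343 = 4520*(-1/177) - 176/343 = -4520/177 - 176/343 = -1581512/60711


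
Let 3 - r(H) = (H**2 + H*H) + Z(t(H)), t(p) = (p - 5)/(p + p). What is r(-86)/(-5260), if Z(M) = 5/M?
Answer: 1346659/478660 ≈ 2.8134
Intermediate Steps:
t(p) = (-5 + p)/(2*p) (t(p) = (-5 + p)/((2*p)) = (-5 + p)*(1/(2*p)) = (-5 + p)/(2*p))
r(H) = 3 - 2*H**2 - 10*H/(-5 + H) (r(H) = 3 - ((H**2 + H*H) + 5/(((-5 + H)/(2*H)))) = 3 - ((H**2 + H**2) + 5*(2*H/(-5 + H))) = 3 - (2*H**2 + 10*H/(-5 + H)) = 3 + (-2*H**2 - 10*H/(-5 + H)) = 3 - 2*H**2 - 10*H/(-5 + H))
r(-86)/(-5260) = ((-10*(-86) + (-5 - 86)*(3 - 2*(-86)**2))/(-5 - 86))/(-5260) = ((860 - 91*(3 - 2*7396))/(-91))*(-1/5260) = -(860 - 91*(3 - 14792))/91*(-1/5260) = -(860 - 91*(-14789))/91*(-1/5260) = -(860 + 1345799)/91*(-1/5260) = -1/91*1346659*(-1/5260) = -1346659/91*(-1/5260) = 1346659/478660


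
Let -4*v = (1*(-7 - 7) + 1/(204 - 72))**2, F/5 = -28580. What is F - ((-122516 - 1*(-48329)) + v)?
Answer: -4785609839/69696 ≈ -68664.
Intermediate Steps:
F = -142900 (F = 5*(-28580) = -142900)
v = -3411409/69696 (v = -(1*(-7 - 7) + 1/(204 - 72))**2/4 = -(1*(-14) + 1/132)**2/4 = -(-14 + 1/132)**2/4 = -(-1847/132)**2/4 = -1/4*3411409/17424 = -3411409/69696 ≈ -48.947)
F - ((-122516 - 1*(-48329)) + v) = -142900 - ((-122516 - 1*(-48329)) - 3411409/69696) = -142900 - ((-122516 + 48329) - 3411409/69696) = -142900 - (-74187 - 3411409/69696) = -142900 - 1*(-5173948561/69696) = -142900 + 5173948561/69696 = -4785609839/69696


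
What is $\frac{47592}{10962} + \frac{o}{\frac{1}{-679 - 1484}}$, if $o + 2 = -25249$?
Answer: $\frac{33262311661}{609} \approx 5.4618 \cdot 10^{7}$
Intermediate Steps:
$o = -25251$ ($o = -2 - 25249 = -25251$)
$\frac{47592}{10962} + \frac{o}{\frac{1}{-679 - 1484}} = \frac{47592}{10962} - \frac{25251}{\frac{1}{-679 - 1484}} = 47592 \cdot \frac{1}{10962} - \frac{25251}{\frac{1}{-2163}} = \frac{2644}{609} - \frac{25251}{- \frac{1}{2163}} = \frac{2644}{609} - -54617913 = \frac{2644}{609} + 54617913 = \frac{33262311661}{609}$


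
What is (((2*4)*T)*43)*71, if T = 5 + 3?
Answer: 195392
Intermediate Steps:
T = 8
(((2*4)*T)*43)*71 = (((2*4)*8)*43)*71 = ((8*8)*43)*71 = (64*43)*71 = 2752*71 = 195392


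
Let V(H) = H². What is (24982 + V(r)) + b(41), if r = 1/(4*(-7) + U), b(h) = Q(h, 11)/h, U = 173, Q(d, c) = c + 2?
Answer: 21535381916/862025 ≈ 24982.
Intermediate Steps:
Q(d, c) = 2 + c
b(h) = 13/h (b(h) = (2 + 11)/h = 13/h)
r = 1/145 (r = 1/(4*(-7) + 173) = 1/(-28 + 173) = 1/145 ≈ 0.0068966)
(24982 + V(r)) + b(41) = (24982 + (1/145)²) + 13/41 = (24982 + 1/21025) + 13*(1/41) = 525246551/21025 + 13/41 = 21535381916/862025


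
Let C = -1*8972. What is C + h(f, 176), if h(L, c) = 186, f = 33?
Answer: -8786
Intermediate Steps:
C = -8972
C + h(f, 176) = -8972 + 186 = -8786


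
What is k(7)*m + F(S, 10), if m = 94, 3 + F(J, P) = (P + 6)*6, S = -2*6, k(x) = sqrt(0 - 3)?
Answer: 93 + 94*I*sqrt(3) ≈ 93.0 + 162.81*I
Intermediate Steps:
k(x) = I*sqrt(3) (k(x) = sqrt(-3) = I*sqrt(3))
S = -12
F(J, P) = 33 + 6*P (F(J, P) = -3 + (P + 6)*6 = -3 + (6 + P)*6 = -3 + (36 + 6*P) = 33 + 6*P)
k(7)*m + F(S, 10) = (I*sqrt(3))*94 + (33 + 6*10) = 94*I*sqrt(3) + (33 + 60) = 94*I*sqrt(3) + 93 = 93 + 94*I*sqrt(3)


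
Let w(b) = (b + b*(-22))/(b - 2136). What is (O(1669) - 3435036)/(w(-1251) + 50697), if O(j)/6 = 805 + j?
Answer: -321783064/4769013 ≈ -67.474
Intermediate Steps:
O(j) = 4830 + 6*j (O(j) = 6*(805 + j) = 4830 + 6*j)
w(b) = -21*b/(-2136 + b) (w(b) = (b - 22*b)/(-2136 + b) = (-21*b)/(-2136 + b) = -21*b/(-2136 + b))
(O(1669) - 3435036)/(w(-1251) + 50697) = ((4830 + 6*1669) - 3435036)/(-21*(-1251)/(-2136 - 1251) + 50697) = ((4830 + 10014) - 3435036)/(-21*(-1251)/(-3387) + 50697) = (14844 - 3435036)/(-21*(-1251)*(-1/3387) + 50697) = -3420192/(-8757/1129 + 50697) = -3420192/57228156/1129 = -3420192*1129/57228156 = -321783064/4769013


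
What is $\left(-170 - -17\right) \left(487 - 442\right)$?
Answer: $-6885$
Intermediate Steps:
$\left(-170 - -17\right) \left(487 - 442\right) = \left(-170 + 17\right) 45 = \left(-153\right) 45 = -6885$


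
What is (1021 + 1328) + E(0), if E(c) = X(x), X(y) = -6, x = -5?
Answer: 2343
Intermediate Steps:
E(c) = -6
(1021 + 1328) + E(0) = (1021 + 1328) - 6 = 2349 - 6 = 2343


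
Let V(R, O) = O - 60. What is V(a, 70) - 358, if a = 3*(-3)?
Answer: -348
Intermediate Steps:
a = -9
V(R, O) = -60 + O
V(a, 70) - 358 = (-60 + 70) - 358 = 10 - 358 = -348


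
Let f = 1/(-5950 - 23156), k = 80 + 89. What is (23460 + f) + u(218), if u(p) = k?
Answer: 687745673/29106 ≈ 23629.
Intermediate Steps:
k = 169
u(p) = 169
f = -1/29106 (f = 1/(-29106) = -1/29106 ≈ -3.4357e-5)
(23460 + f) + u(218) = (23460 - 1/29106) + 169 = 682826759/29106 + 169 = 687745673/29106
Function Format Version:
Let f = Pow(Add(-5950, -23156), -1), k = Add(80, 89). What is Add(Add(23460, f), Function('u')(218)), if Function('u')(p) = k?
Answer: Rational(687745673, 29106) ≈ 23629.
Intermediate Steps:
k = 169
Function('u')(p) = 169
f = Rational(-1, 29106) (f = Pow(-29106, -1) = Rational(-1, 29106) ≈ -3.4357e-5)
Add(Add(23460, f), Function('u')(218)) = Add(Add(23460, Rational(-1, 29106)), 169) = Add(Rational(682826759, 29106), 169) = Rational(687745673, 29106)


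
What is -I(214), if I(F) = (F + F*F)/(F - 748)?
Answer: 23005/267 ≈ 86.161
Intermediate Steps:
I(F) = (F + F²)/(-748 + F)
-I(214) = -214*(1 + 214)/(-748 + 214) = -214*215/(-534) = -214*(-1)*215/534 = -1*(-23005/267) = 23005/267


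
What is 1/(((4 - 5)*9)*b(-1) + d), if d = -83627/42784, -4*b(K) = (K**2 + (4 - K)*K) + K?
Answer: -42784/564947 ≈ -0.075731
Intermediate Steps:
b(K) = -K/4 - K**2/4 - K*(4 - K)/4 (b(K) = -((K**2 + (4 - K)*K) + K)/4 = -((K**2 + K*(4 - K)) + K)/4 = -(K + K**2 + K*(4 - K))/4 = -K/4 - K**2/4 - K*(4 - K)/4)
d = -83627/42784 (d = -83627*1/42784 = -83627/42784 ≈ -1.9546)
1/(((4 - 5)*9)*b(-1) + d) = 1/(((4 - 5)*9)*(-5/4*(-1)) - 83627/42784) = 1/(-1*9*(5/4) - 83627/42784) = 1/(-9*5/4 - 83627/42784) = 1/(-45/4 - 83627/42784) = 1/(-564947/42784) = -42784/564947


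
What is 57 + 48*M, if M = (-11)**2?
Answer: 5865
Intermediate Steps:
M = 121
57 + 48*M = 57 + 48*121 = 57 + 5808 = 5865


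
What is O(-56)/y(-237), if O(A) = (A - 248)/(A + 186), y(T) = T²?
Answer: -152/3650985 ≈ -4.1633e-5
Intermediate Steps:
O(A) = (-248 + A)/(186 + A)
O(-56)/y(-237) = ((-248 - 56)/(186 - 56))/((-237)²) = (-304/130)/56169 = ((1/130)*(-304))*(1/56169) = -152/65*1/56169 = -152/3650985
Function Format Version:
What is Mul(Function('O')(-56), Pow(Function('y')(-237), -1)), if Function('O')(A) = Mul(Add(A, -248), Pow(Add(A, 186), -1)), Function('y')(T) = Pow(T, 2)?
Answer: Rational(-152, 3650985) ≈ -4.1633e-5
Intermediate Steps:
Function('O')(A) = Mul(Pow(Add(186, A), -1), Add(-248, A)) (Function('O')(A) = Mul(Add(-248, A), Pow(Add(186, A), -1)) = Mul(Pow(Add(186, A), -1), Add(-248, A)))
Mul(Function('O')(-56), Pow(Function('y')(-237), -1)) = Mul(Mul(Pow(Add(186, -56), -1), Add(-248, -56)), Pow(Pow(-237, 2), -1)) = Mul(Mul(Pow(130, -1), -304), Pow(56169, -1)) = Mul(Mul(Rational(1, 130), -304), Rational(1, 56169)) = Mul(Rational(-152, 65), Rational(1, 56169)) = Rational(-152, 3650985)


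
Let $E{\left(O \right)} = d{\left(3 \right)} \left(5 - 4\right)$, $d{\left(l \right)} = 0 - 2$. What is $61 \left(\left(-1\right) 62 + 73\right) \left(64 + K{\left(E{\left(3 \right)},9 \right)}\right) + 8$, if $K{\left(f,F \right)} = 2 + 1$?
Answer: $44965$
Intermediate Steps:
$d{\left(l \right)} = -2$ ($d{\left(l \right)} = 0 - 2 = -2$)
$E{\left(O \right)} = -2$ ($E{\left(O \right)} = - 2 \left(5 - 4\right) = \left(-2\right) 1 = -2$)
$K{\left(f,F \right)} = 3$
$61 \left(\left(-1\right) 62 + 73\right) \left(64 + K{\left(E{\left(3 \right)},9 \right)}\right) + 8 = 61 \left(\left(-1\right) 62 + 73\right) \left(64 + 3\right) + 8 = 61 \left(-62 + 73\right) 67 + 8 = 61 \cdot 11 \cdot 67 + 8 = 61 \cdot 737 + 8 = 44957 + 8 = 44965$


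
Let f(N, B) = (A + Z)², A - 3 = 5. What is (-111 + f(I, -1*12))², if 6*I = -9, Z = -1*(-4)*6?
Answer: 833569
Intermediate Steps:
A = 8 (A = 3 + 5 = 8)
Z = 24 (Z = 4*6 = 24)
I = -3/2 (I = (⅙)*(-9) = -3/2 ≈ -1.5000)
f(N, B) = 1024 (f(N, B) = (8 + 24)² = 32² = 1024)
(-111 + f(I, -1*12))² = (-111 + 1024)² = 913² = 833569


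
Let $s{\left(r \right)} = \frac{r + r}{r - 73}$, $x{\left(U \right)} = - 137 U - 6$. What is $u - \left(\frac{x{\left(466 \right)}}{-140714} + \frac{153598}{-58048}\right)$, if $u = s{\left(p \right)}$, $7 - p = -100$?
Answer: $\frac{12808860605}{1509335072} \approx 8.4864$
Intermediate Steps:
$p = 107$ ($p = 7 - -100 = 7 + 100 = 107$)
$x{\left(U \right)} = -6 - 137 U$
$s{\left(r \right)} = \frac{2 r}{-73 + r}$
$u = \frac{107}{17}$ ($u = 2 \cdot 107 \frac{1}{-73 + 107} = 2 \cdot 107 \cdot \frac{1}{34} = \frac{107}{17} \approx 6.2941$)
$u - \left(\frac{x{\left(466 \right)}}{-140714} + \frac{153598}{-58048}\right) = \frac{107}{17} - \left(\frac{-6 - 63842}{-140714} + \frac{153598}{-58048}\right) = \frac{107}{17} - \left(\left(-6 - 63842\right) \left(- \frac{1}{140714}\right) + 153598 \left(- \frac{1}{58048}\right)\right) = \frac{107}{17} - \left(\left(-63848\right) \left(- \frac{1}{140714}\right) - \frac{76799}{29024}\right) = \frac{107}{17} - \left(\frac{1388}{3059} - \frac{76799}{29024}\right) = \frac{107}{17} - - \frac{194642829}{88784416} = \frac{107}{17} + \frac{194642829}{88784416} = \frac{12808860605}{1509335072}$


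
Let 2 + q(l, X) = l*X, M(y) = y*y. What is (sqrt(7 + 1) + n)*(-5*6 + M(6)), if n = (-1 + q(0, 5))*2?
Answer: -36 + 12*sqrt(2) ≈ -19.029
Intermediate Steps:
M(y) = y**2
q(l, X) = -2 + X*l (q(l, X) = -2 + l*X = -2 + X*l)
n = -6 (n = (-1 + (-2 + 5*0))*2 = (-1 + (-2 + 0))*2 = (-1 - 2)*2 = -3*2 = -6)
(sqrt(7 + 1) + n)*(-5*6 + M(6)) = (sqrt(7 + 1) - 6)*(-5*6 + 6**2) = (sqrt(8) - 6)*(-30 + 36) = (2*sqrt(2) - 6)*6 = (-6 + 2*sqrt(2))*6 = -36 + 12*sqrt(2)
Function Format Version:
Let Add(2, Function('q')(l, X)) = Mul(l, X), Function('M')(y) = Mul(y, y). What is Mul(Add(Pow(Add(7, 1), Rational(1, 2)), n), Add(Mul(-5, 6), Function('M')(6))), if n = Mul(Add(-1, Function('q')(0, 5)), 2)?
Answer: Add(-36, Mul(12, Pow(2, Rational(1, 2)))) ≈ -19.029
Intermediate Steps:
Function('M')(y) = Pow(y, 2)
Function('q')(l, X) = Add(-2, Mul(X, l)) (Function('q')(l, X) = Add(-2, Mul(l, X)) = Add(-2, Mul(X, l)))
n = -6 (n = Mul(Add(-1, Add(-2, Mul(5, 0))), 2) = Mul(Add(-1, Add(-2, 0)), 2) = Mul(Add(-1, -2), 2) = Mul(-3, 2) = -6)
Mul(Add(Pow(Add(7, 1), Rational(1, 2)), n), Add(Mul(-5, 6), Function('M')(6))) = Mul(Add(Pow(Add(7, 1), Rational(1, 2)), -6), Add(Mul(-5, 6), Pow(6, 2))) = Mul(Add(Pow(8, Rational(1, 2)), -6), Add(-30, 36)) = Mul(Add(Mul(2, Pow(2, Rational(1, 2))), -6), 6) = Mul(Add(-6, Mul(2, Pow(2, Rational(1, 2)))), 6) = Add(-36, Mul(12, Pow(2, Rational(1, 2))))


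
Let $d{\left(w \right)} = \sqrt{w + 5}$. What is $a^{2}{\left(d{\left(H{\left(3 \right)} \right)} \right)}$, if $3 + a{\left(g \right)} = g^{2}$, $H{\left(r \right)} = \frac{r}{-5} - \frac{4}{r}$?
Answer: $\frac{1}{225} \approx 0.0044444$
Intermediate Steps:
$H{\left(r \right)} = - \frac{4}{r} - \frac{r}{5}$ ($H{\left(r \right)} = r \left(- \frac{1}{5}\right) - \frac{4}{r} = - \frac{r}{5} - \frac{4}{r} = - \frac{4}{r} - \frac{r}{5}$)
$d{\left(w \right)} = \sqrt{5 + w}$
$a{\left(g \right)} = -3 + g^{2}$
$a^{2}{\left(d{\left(H{\left(3 \right)} \right)} \right)} = \left(-3 + \left(\sqrt{5 - \left(\frac{3}{5} + \frac{4}{3}\right)}\right)^{2}\right)^{2} = \left(-3 + \left(\sqrt{5 - \frac{29}{15}}\right)^{2}\right)^{2} = \left(-3 + \left(\sqrt{\frac{46}{15}}\right)^{2}\right)^{2} = \left(-3 + \left(\frac{\sqrt{690}}{15}\right)^{2}\right)^{2} = \left(-3 + \frac{46}{15}\right)^{2} = \left(\frac{1}{15}\right)^{2} = \frac{1}{225}$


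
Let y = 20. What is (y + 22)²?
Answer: 1764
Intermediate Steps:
(y + 22)² = (20 + 22)² = 42² = 1764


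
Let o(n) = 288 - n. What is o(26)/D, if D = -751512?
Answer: -131/375756 ≈ -0.00034863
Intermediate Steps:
o(26)/D = (288 - 1*26)/(-751512) = (288 - 26)*(-1/751512) = 262*(-1/751512) = -131/375756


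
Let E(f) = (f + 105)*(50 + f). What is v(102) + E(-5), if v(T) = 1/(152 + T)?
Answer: 1143001/254 ≈ 4500.0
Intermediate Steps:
E(f) = (50 + f)*(105 + f) (E(f) = (105 + f)*(50 + f) = (50 + f)*(105 + f))
v(102) + E(-5) = 1/(152 + 102) + (5250 + (-5)**2 + 155*(-5)) = 1/254 + (5250 + 25 - 775) = 1/254 + 4500 = 1143001/254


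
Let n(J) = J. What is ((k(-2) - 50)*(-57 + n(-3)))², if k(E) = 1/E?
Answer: 9180900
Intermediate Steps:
((k(-2) - 50)*(-57 + n(-3)))² = ((1/(-2) - 50)*(-57 - 3))² = ((-½ - 50)*(-60))² = (-101/2*(-60))² = 3030² = 9180900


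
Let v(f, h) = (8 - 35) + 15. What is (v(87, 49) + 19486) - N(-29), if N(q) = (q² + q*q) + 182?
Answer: 17610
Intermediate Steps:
v(f, h) = -12 (v(f, h) = -27 + 15 = -12)
N(q) = 182 + 2*q² (N(q) = (q² + q²) + 182 = 2*q² + 182 = 182 + 2*q²)
(v(87, 49) + 19486) - N(-29) = (-12 + 19486) - (182 + 2*(-29)²) = 19474 - (182 + 2*841) = 19474 - (182 + 1682) = 19474 - 1*1864 = 19474 - 1864 = 17610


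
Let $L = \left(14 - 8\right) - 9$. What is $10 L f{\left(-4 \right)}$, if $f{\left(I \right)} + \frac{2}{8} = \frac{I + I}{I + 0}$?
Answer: $- \frac{105}{2} \approx -52.5$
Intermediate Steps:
$L = -3$ ($L = 6 - 9 = -3$)
$f{\left(I \right)} = \frac{7}{4}$ ($f{\left(I \right)} = - \frac{1}{4} + \frac{I + I}{I + 0} = - \frac{1}{4} + \frac{2 I}{I} = - \frac{1}{4} + 2 = \frac{7}{4}$)
$10 L f{\left(-4 \right)} = 10 \left(-3\right) \frac{7}{4} = \left(-30\right) \frac{7}{4} = - \frac{105}{2}$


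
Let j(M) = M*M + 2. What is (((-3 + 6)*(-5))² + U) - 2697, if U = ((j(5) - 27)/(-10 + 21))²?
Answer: -2472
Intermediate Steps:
j(M) = 2 + M² (j(M) = M² + 2 = 2 + M²)
U = 0 (U = (((2 + 5²) - 27)/(-10 + 21))² = (((2 + 25) - 27)/11)² = ((27 - 27)*(1/11))² = (0*(1/11))² = 0² = 0)
(((-3 + 6)*(-5))² + U) - 2697 = (((-3 + 6)*(-5))² + 0) - 2697 = ((3*(-5))² + 0) - 2697 = ((-15)² + 0) - 2697 = (225 + 0) - 2697 = 225 - 2697 = -2472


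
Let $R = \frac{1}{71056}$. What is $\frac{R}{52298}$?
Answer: $\frac{1}{3716086688} \approx 2.691 \cdot 10^{-10}$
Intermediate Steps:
$R = \frac{1}{71056} \approx 1.4073 \cdot 10^{-5}$
$\frac{R}{52298} = \frac{1}{71056 \cdot 52298} = \frac{1}{71056} \cdot \frac{1}{52298} = \frac{1}{3716086688}$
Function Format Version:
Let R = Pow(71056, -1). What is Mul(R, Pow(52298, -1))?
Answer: Rational(1, 3716086688) ≈ 2.6910e-10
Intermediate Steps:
R = Rational(1, 71056) ≈ 1.4073e-5
Mul(R, Pow(52298, -1)) = Mul(Rational(1, 71056), Pow(52298, -1)) = Mul(Rational(1, 71056), Rational(1, 52298)) = Rational(1, 3716086688)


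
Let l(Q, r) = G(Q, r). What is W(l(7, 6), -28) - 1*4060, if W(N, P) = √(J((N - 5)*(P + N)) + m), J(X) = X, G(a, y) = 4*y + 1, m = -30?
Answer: -4060 + 3*I*√10 ≈ -4060.0 + 9.4868*I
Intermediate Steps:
G(a, y) = 1 + 4*y
l(Q, r) = 1 + 4*r
W(N, P) = √(-30 + (-5 + N)*(N + P)) (W(N, P) = √((N - 5)*(P + N) - 30) = √((-5 + N)*(N + P) - 30) = √(-30 + (-5 + N)*(N + P)))
W(l(7, 6), -28) - 1*4060 = √(-30 + (1 + 4*6)² - 5*(1 + 4*6) - 5*(-28) + (1 + 4*6)*(-28)) - 1*4060 = √(-30 + (1 + 24)² - 5*(1 + 24) + 140 + (1 + 24)*(-28)) - 4060 = √(-30 + 25² - 5*25 + 140 + 25*(-28)) - 4060 = √(-30 + 625 - 125 + 140 - 700) - 4060 = √(-90) - 4060 = 3*I*√10 - 4060 = -4060 + 3*I*√10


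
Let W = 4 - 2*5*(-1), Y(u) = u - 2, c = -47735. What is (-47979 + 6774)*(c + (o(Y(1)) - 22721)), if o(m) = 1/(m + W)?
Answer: 37740772035/13 ≈ 2.9031e+9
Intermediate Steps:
Y(u) = -2 + u
W = 14 (W = 4 - 10*(-1) = 4 + 10 = 14)
o(m) = 1/(14 + m) (o(m) = 1/(m + 14) = 1/(14 + m))
(-47979 + 6774)*(c + (o(Y(1)) - 22721)) = (-47979 + 6774)*(-47735 + (1/(14 + (-2 + 1)) - 22721)) = -41205*(-47735 + (1/(14 - 1) - 22721)) = -41205*(-47735 + (1/13 - 22721)) = -41205*(-47735 - 295372/13) = -41205*(-915927/13) = 37740772035/13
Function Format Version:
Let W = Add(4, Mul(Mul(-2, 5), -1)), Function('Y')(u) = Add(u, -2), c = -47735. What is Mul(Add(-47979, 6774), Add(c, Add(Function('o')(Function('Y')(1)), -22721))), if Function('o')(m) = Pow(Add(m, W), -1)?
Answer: Rational(37740772035, 13) ≈ 2.9031e+9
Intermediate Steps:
Function('Y')(u) = Add(-2, u)
W = 14 (W = Add(4, Mul(-10, -1)) = Add(4, 10) = 14)
Function('o')(m) = Pow(Add(14, m), -1) (Function('o')(m) = Pow(Add(m, 14), -1) = Pow(Add(14, m), -1))
Mul(Add(-47979, 6774), Add(c, Add(Function('o')(Function('Y')(1)), -22721))) = Mul(Add(-47979, 6774), Add(-47735, Add(Pow(Add(14, Add(-2, 1)), -1), -22721))) = Mul(-41205, Add(-47735, Add(Pow(Add(14, -1), -1), -22721))) = Mul(-41205, Add(-47735, Add(Pow(13, -1), -22721))) = Mul(-41205, Add(-47735, Add(Rational(1, 13), -22721))) = Mul(-41205, Add(-47735, Rational(-295372, 13))) = Mul(-41205, Rational(-915927, 13)) = Rational(37740772035, 13)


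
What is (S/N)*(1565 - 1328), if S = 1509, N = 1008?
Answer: 39737/112 ≈ 354.79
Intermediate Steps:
(S/N)*(1565 - 1328) = (1509/1008)*(1565 - 1328) = (1509*(1/1008))*237 = (503/336)*237 = 39737/112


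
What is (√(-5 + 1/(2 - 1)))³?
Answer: -8*I ≈ -8.0*I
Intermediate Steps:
(√(-5 + 1/(2 - 1)))³ = (√(-5 + 1/1))³ = (√(-5 + 1))³ = (√(-4))³ = (2*I)³ = -8*I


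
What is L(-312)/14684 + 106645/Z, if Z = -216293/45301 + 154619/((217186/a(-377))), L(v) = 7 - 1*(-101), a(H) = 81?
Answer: 3851820879884424077/1910315748490811 ≈ 2016.3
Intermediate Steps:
L(v) = 108 (L(v) = 7 + 101 = 108)
Z = 520380209341/9838742986 (Z = -216293/45301 + 154619/((217186/81)) = -216293*1/45301 + 154619/((217186*(1/81))) = -216293/45301 + 154619/(217186/81) = -216293/45301 + 154619*(81/217186) = -216293/45301 + 12524139/217186 = 520380209341/9838742986 ≈ 52.891)
L(-312)/14684 + 106645/Z = 108/14684 + 106645/(520380209341/9838742986) = 108*(1/14684) + 106645*(9838742986/520380209341) = 27/3671 + 1049252745741970/520380209341 = 3851820879884424077/1910315748490811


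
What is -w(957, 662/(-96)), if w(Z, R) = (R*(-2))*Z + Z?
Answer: -113245/8 ≈ -14156.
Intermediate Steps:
w(Z, R) = Z - 2*R*Z (w(Z, R) = (-2*R)*Z + Z = -2*R*Z + Z = Z - 2*R*Z)
-w(957, 662/(-96)) = -957*(1 - 1324/(-96)) = -957*(1 - 1324*(-1)/96) = -957*(1 - 2*(-331/48)) = -957*(1 + 331/24) = -957*355/24 = -1*113245/8 = -113245/8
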